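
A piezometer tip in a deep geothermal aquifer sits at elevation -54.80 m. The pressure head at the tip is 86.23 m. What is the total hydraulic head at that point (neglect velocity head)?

h ≈ 31.43 m

h = z + ψ = -54.80 + 86.23 = 31.43 m.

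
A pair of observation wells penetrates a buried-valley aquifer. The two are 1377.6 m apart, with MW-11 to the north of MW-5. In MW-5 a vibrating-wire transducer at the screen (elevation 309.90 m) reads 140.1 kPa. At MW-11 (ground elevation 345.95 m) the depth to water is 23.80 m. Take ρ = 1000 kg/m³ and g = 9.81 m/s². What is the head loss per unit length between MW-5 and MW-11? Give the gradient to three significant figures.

Pressure head at MW-5: ψ = P/(ρg) = 140.1×1000 / (1000 × 9.81) = 14.28 m.
Total head at MW-5: h = z + ψ = 309.90 + 14.28 = 324.18 m.
Total head at MW-11: h = 345.95 − 23.80 = 322.15 m.
Head difference: h(MW-5) − h(MW-11) = 324.18 − 322.15 = 2.03 m.
Hydraulic gradient: i = |Δh| / L = 2.03 / 1377.6 = 0.00147.

i ≈ 0.00147 m/m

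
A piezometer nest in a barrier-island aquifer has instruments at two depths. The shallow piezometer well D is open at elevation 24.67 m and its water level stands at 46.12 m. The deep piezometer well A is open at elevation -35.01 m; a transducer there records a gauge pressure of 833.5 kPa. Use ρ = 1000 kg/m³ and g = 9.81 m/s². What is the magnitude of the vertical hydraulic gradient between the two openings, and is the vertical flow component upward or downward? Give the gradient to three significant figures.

|i_v| ≈ 0.0642; vertical flow is upward

Total head at well D: h = 46.12 m (water level in the standpipe).
Pressure head at well A: ψ = P/(ρg) = 833.5×1000 / (1000 × 9.81) = 84.96 m.
Total head at well A: h = z + ψ = -35.01 + 84.96 = 49.95 m.
Δh = h(well D) − h(well A) = 46.12 − 49.95 = -3.83 m.
Vertical separation Δz = 24.67 − (-35.01) = 59.68 m.
|i_v| = |Δh| / Δz = 3.83 / 59.68 = 0.0642.
Head is higher in the deep piezometer, so vertical flow is upward (discharge condition).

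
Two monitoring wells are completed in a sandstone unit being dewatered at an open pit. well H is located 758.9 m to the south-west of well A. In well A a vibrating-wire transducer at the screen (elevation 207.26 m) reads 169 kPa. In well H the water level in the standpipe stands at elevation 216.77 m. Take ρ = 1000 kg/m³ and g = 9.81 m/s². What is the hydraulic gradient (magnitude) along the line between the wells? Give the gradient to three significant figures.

Pressure head at well A: ψ = P/(ρg) = 169×1000 / (1000 × 9.81) = 17.23 m.
Total head at well A: h = z + ψ = 207.26 + 17.23 = 224.49 m.
Total head at well H: h = 216.77 m (water level in the piezometer is the total head).
Head difference: h(well A) − h(well H) = 224.49 − 216.77 = 7.72 m.
Hydraulic gradient: i = |Δh| / L = 7.72 / 758.9 = 0.0102.

i ≈ 0.0102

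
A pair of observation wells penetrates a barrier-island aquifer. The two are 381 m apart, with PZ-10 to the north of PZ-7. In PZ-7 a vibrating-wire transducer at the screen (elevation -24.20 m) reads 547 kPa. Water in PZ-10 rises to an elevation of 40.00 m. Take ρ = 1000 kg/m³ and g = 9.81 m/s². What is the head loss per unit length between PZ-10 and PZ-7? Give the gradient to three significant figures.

i ≈ 0.0222 m/m

Pressure head at PZ-7: ψ = P/(ρg) = 547×1000 / (1000 × 9.81) = 55.76 m.
Total head at PZ-7: h = z + ψ = -24.20 + 55.76 = 31.56 m.
Total head at PZ-10: h = 40.00 m (water level in the piezometer is the total head).
Head difference: h(PZ-7) − h(PZ-10) = 31.56 − 40.00 = -8.44 m.
Hydraulic gradient: i = |Δh| / L = 8.44 / 381 = 0.0222.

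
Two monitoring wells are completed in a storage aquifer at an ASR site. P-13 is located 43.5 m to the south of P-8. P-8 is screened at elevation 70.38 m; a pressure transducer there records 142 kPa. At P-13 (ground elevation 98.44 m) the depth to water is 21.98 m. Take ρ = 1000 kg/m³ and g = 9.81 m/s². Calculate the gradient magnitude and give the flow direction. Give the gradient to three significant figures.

Pressure head at P-8: ψ = P/(ρg) = 142×1000 / (1000 × 9.81) = 14.48 m.
Total head at P-8: h = z + ψ = 70.38 + 14.48 = 84.86 m.
Total head at P-13: h = 98.44 − 21.98 = 76.46 m.
Head difference: h(P-8) − h(P-13) = 84.86 − 76.46 = 8.40 m.
Hydraulic gradient: i = |Δh| / L = 8.40 / 43.5 = 0.193.
Flow is from higher to lower head: from P-8 toward P-13, i.e. toward the south.

i ≈ 0.193; groundwater flows toward the south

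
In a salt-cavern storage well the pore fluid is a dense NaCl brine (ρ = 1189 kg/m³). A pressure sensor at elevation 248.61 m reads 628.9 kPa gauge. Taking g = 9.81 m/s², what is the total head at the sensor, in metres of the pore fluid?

h ≈ 302.53 m

ψ = P/(ρg) = 628.9×1000 / (1189 × 9.81) = 53.92 m.
h = z + ψ = 248.61 + 53.92 = 302.53 m.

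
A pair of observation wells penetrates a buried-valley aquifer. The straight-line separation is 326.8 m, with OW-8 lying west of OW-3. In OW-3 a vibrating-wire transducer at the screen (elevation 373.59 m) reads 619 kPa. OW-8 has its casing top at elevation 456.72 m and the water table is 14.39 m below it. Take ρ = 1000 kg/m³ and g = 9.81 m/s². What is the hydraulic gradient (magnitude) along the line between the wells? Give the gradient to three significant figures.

i ≈ 0.0173

Pressure head at OW-3: ψ = P/(ρg) = 619×1000 / (1000 × 9.81) = 63.10 m.
Total head at OW-3: h = z + ψ = 373.59 + 63.10 = 436.69 m.
Total head at OW-8: h = 456.72 − 14.39 = 442.33 m.
Head difference: h(OW-3) − h(OW-8) = 436.69 − 442.33 = -5.64 m.
Hydraulic gradient: i = |Δh| / L = 5.64 / 326.8 = 0.0173.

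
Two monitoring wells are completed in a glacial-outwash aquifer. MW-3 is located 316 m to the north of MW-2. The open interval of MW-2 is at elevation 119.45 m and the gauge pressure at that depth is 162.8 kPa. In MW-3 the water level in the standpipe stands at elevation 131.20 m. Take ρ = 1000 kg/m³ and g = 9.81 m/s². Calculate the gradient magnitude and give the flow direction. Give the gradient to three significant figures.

i ≈ 0.0153; groundwater flows toward the north

Pressure head at MW-2: ψ = P/(ρg) = 162.8×1000 / (1000 × 9.81) = 16.60 m.
Total head at MW-2: h = z + ψ = 119.45 + 16.60 = 136.05 m.
Total head at MW-3: h = 131.20 m (water level in the piezometer is the total head).
Head difference: h(MW-2) − h(MW-3) = 136.05 − 131.20 = 4.85 m.
Hydraulic gradient: i = |Δh| / L = 4.85 / 316 = 0.0153.
Flow is from higher to lower head: from MW-2 toward MW-3, i.e. toward the north.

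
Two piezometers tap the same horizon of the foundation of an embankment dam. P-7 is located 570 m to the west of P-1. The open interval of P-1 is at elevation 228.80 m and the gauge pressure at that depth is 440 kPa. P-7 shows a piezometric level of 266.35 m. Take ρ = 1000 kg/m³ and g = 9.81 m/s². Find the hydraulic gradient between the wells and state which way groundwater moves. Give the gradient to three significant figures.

i ≈ 0.0128; groundwater flows toward the west

Pressure head at P-1: ψ = P/(ρg) = 440×1000 / (1000 × 9.81) = 44.85 m.
Total head at P-1: h = z + ψ = 228.80 + 44.85 = 273.65 m.
Total head at P-7: h = 266.35 m (water level in the piezometer is the total head).
Head difference: h(P-1) − h(P-7) = 273.65 − 266.35 = 7.30 m.
Hydraulic gradient: i = |Δh| / L = 7.30 / 570 = 0.0128.
Flow is from higher to lower head: from P-1 toward P-7, i.e. toward the west.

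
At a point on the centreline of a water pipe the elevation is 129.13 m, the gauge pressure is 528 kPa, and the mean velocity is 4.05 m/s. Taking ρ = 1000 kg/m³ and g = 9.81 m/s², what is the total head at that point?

h ≈ 183.79 m

Pressure head ψ = P/(ρg) = 528×1000 / (1000 × 9.81) = 53.82 m.
Velocity head = v²/(2g) = 4.05² / (2 × 9.81) = 0.836 m.
h = z + ψ + v²/(2g) = 129.13 + 53.82 + 0.836 = 183.79 m.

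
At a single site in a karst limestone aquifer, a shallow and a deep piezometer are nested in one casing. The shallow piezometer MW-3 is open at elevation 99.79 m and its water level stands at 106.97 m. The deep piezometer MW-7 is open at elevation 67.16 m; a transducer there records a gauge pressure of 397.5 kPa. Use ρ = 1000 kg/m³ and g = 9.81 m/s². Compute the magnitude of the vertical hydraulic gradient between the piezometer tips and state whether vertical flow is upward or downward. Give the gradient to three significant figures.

Total head at MW-3: h = 106.97 m (water level in the standpipe).
Pressure head at MW-7: ψ = P/(ρg) = 397.5×1000 / (1000 × 9.81) = 40.52 m.
Total head at MW-7: h = z + ψ = 67.16 + 40.52 = 107.68 m.
Δh = h(MW-3) − h(MW-7) = 106.97 − 107.68 = -0.71 m.
Vertical separation Δz = 99.79 − 67.16 = 32.63 m.
|i_v| = |Δh| / Δz = 0.71 / 32.63 = 0.0218.
Head is higher in the deep piezometer, so vertical flow is upward (discharge condition).

|i_v| ≈ 0.0218; vertical flow is upward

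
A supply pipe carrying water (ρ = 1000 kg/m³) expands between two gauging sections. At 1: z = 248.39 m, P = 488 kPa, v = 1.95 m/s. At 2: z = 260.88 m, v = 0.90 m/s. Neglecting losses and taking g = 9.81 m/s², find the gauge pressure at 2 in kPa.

Pressure head at 1: ψ₁ = P₁/(ρg) = 488×1000 / (1000 × 9.81) = 49.75 m.
Velocity heads: v₁²/2g = 1.95²/19.62 = 0.194 m; v₂²/2g = 0.90²/19.62 = 0.041 m.
Total head H = z₁ + ψ₁ + v₁²/2g = 248.39 + 49.75 + 0.194 = 298.33 m.
ψ₂ = H − z₂ − v₂²/2g = 298.33 − 260.88 − 0.041 = 37.41 m.
P₂ = ρgψ₂ = 1000 × 9.81 × 37.41 ≈ 367 kPa.

P₂ ≈ 367 kPa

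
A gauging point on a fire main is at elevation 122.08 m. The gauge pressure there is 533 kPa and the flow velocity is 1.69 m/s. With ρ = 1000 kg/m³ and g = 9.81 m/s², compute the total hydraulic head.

Pressure head ψ = P/(ρg) = 533×1000 / (1000 × 9.81) = 54.33 m.
Velocity head = v²/(2g) = 1.69² / (2 × 9.81) = 0.146 m.
h = z + ψ + v²/(2g) = 122.08 + 54.33 + 0.146 = 176.56 m.

h ≈ 176.56 m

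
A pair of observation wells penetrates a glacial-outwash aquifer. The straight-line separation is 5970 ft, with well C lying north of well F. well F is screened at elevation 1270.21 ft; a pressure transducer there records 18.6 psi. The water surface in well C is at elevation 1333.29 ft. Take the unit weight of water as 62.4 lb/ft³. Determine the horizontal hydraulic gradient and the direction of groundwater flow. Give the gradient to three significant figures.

i ≈ 0.00338; groundwater flows toward the south

Pressure head at well F: ψ = 144·P/γ = 144 × 18.6 / 62.4 = 42.92 ft.
Total head at well F: h = z + ψ = 1270.21 + 42.92 = 1313.13 ft.
Total head at well C: h = 1333.29 ft (water level in the piezometer is the total head).
Head difference: h(well F) − h(well C) = 1313.13 − 1333.29 = -20.16 ft.
Hydraulic gradient: i = |Δh| / L = 20.16 / 5970 = 0.00338.
Flow is from higher to lower head: from well C toward well F, i.e. toward the south.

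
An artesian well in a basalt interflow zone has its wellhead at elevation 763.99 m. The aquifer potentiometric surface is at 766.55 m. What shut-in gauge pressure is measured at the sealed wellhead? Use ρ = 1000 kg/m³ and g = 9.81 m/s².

Head above the cap: Δh = 766.55 − 763.99 = 2.56 m.
P = ρgΔh = 1000 × 9.81 × 2.56 = 25114 Pa ≈ 25.1 kPa.

P ≈ 25.1 kPa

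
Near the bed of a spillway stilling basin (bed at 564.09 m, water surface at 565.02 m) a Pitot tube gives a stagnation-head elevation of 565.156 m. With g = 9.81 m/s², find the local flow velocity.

v ≈ 1.63 m/s

Near the bed, under hydrostatic conditions, the piezometric head (z + ψ) equals the free-surface elevation, 565.02 m.
Velocity head = total − piezometric = 565.156 − 565.02 = 0.136 m.
v = √(2g·h_v) = √(2 × 9.81 × 0.136) = 1.63 m/s.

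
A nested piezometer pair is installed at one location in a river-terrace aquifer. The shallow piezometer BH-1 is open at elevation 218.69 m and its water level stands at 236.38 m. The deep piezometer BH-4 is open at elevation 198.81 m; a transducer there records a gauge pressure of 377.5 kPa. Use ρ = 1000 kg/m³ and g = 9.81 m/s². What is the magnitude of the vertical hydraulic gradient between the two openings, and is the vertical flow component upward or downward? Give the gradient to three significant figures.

Total head at BH-1: h = 236.38 m (water level in the standpipe).
Pressure head at BH-4: ψ = P/(ρg) = 377.5×1000 / (1000 × 9.81) = 38.48 m.
Total head at BH-4: h = z + ψ = 198.81 + 38.48 = 237.29 m.
Δh = h(BH-1) − h(BH-4) = 236.38 − 237.29 = -0.91 m.
Vertical separation Δz = 218.69 − 198.81 = 19.88 m.
|i_v| = |Δh| / Δz = 0.91 / 19.88 = 0.0458.
Head is higher in the deep piezometer, so vertical flow is upward (discharge condition).

|i_v| ≈ 0.0458; vertical flow is upward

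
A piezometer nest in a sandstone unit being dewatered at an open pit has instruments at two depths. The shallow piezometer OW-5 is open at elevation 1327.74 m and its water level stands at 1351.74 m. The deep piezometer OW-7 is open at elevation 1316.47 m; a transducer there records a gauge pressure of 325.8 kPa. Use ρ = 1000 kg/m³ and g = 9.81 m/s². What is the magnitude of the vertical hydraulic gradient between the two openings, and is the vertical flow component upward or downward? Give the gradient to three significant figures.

Total head at OW-5: h = 1351.74 m (water level in the standpipe).
Pressure head at OW-7: ψ = P/(ρg) = 325.8×1000 / (1000 × 9.81) = 33.21 m.
Total head at OW-7: h = z + ψ = 1316.47 + 33.21 = 1349.68 m.
Δh = h(OW-5) − h(OW-7) = 1351.74 − 1349.68 = 2.06 m.
Vertical separation Δz = 1327.74 − 1316.47 = 11.27 m.
|i_v| = |Δh| / Δz = 2.06 / 11.27 = 0.183.
Head is higher in the shallow piezometer, so vertical flow is downward (recharge condition).

|i_v| ≈ 0.183; vertical flow is downward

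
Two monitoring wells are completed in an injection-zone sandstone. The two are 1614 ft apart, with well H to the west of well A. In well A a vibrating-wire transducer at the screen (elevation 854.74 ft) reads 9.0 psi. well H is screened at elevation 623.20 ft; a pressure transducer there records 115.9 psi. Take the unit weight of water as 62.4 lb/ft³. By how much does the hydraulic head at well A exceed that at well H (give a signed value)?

Pressure head at well A: ψ = 144·P/γ = 144 × 9.0 / 62.4 = 20.77 ft.
Total head at well A: h = z + ψ = 854.74 + 20.77 = 875.51 ft.
Pressure head at well H: ψ = 144·P/γ = 144 × 115.9 / 62.4 = 267.46 ft.
Total head at well H: h = z + ψ = 623.20 + 267.46 = 890.66 ft.
Head difference: h(well A) − h(well H) = 875.51 − 890.66 = -15.15 ft.

Δh ≈ -15.15 ft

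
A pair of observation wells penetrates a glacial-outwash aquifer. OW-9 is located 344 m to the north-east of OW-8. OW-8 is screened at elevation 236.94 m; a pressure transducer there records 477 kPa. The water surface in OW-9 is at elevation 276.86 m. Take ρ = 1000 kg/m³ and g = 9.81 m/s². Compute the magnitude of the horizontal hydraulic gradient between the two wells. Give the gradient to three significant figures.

Pressure head at OW-8: ψ = P/(ρg) = 477×1000 / (1000 × 9.81) = 48.62 m.
Total head at OW-8: h = z + ψ = 236.94 + 48.62 = 285.56 m.
Total head at OW-9: h = 276.86 m (water level in the piezometer is the total head).
Head difference: h(OW-8) − h(OW-9) = 285.56 − 276.86 = 8.70 m.
Hydraulic gradient: i = |Δh| / L = 8.70 / 344 = 0.0253.

i ≈ 0.0253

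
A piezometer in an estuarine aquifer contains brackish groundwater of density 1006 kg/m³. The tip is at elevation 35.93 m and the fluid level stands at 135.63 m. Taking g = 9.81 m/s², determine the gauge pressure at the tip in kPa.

Pressure head ψ = h − z = 135.63 − 35.93 = 99.70 m.
P = ρgψ = 1006 × 9.81 × 99.70 = 983925 Pa ≈ 984 kPa.

P ≈ 984 kPa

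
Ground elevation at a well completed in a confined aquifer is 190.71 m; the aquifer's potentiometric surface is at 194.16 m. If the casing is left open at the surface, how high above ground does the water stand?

Water rises to the potentiometric surface, so the rise above ground = 194.16 − 190.71 = 3.45 m.

≈ 3.45 m above ground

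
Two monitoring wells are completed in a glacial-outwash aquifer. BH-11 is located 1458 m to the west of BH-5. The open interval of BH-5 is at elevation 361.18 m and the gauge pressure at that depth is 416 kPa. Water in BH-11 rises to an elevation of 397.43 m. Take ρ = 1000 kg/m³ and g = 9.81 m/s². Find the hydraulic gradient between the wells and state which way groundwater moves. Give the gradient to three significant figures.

i ≈ 0.00422; groundwater flows toward the west

Pressure head at BH-5: ψ = P/(ρg) = 416×1000 / (1000 × 9.81) = 42.41 m.
Total head at BH-5: h = z + ψ = 361.18 + 42.41 = 403.59 m.
Total head at BH-11: h = 397.43 m (water level in the piezometer is the total head).
Head difference: h(BH-5) − h(BH-11) = 403.59 − 397.43 = 6.16 m.
Hydraulic gradient: i = |Δh| / L = 6.16 / 1458 = 0.00422.
Flow is from higher to lower head: from BH-5 toward BH-11, i.e. toward the west.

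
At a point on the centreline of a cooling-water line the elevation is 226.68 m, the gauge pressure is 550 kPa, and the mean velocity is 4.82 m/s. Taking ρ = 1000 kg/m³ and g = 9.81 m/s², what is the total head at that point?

Pressure head ψ = P/(ρg) = 550×1000 / (1000 × 9.81) = 56.07 m.
Velocity head = v²/(2g) = 4.82² / (2 × 9.81) = 1.184 m.
h = z + ψ + v²/(2g) = 226.68 + 56.07 + 1.184 = 283.93 m.

h ≈ 283.93 m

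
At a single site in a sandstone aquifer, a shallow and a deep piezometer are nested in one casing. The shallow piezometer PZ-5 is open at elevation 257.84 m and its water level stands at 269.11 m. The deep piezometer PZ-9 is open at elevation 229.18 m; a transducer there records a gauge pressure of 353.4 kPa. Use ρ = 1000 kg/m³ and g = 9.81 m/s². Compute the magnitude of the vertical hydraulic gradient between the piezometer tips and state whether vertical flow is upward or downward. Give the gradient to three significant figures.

|i_v| ≈ 0.136; vertical flow is downward

Total head at PZ-5: h = 269.11 m (water level in the standpipe).
Pressure head at PZ-9: ψ = P/(ρg) = 353.4×1000 / (1000 × 9.81) = 36.02 m.
Total head at PZ-9: h = z + ψ = 229.18 + 36.02 = 265.20 m.
Δh = h(PZ-5) − h(PZ-9) = 269.11 − 265.20 = 3.91 m.
Vertical separation Δz = 257.84 − 229.18 = 28.66 m.
|i_v| = |Δh| / Δz = 3.91 / 28.66 = 0.136.
Head is higher in the shallow piezometer, so vertical flow is downward (recharge condition).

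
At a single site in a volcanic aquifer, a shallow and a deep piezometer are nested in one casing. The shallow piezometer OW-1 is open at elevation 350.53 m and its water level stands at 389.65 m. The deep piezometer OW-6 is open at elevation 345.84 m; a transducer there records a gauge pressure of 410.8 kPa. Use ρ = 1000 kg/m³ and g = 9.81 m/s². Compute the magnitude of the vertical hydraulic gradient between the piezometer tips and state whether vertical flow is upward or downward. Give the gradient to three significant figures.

Total head at OW-1: h = 389.65 m (water level in the standpipe).
Pressure head at OW-6: ψ = P/(ρg) = 410.8×1000 / (1000 × 9.81) = 41.88 m.
Total head at OW-6: h = z + ψ = 345.84 + 41.88 = 387.72 m.
Δh = h(OW-1) − h(OW-6) = 389.65 − 387.72 = 1.93 m.
Vertical separation Δz = 350.53 − 345.84 = 4.69 m.
|i_v| = |Δh| / Δz = 1.93 / 4.69 = 0.412.
Head is higher in the shallow piezometer, so vertical flow is downward (recharge condition).

|i_v| ≈ 0.412; vertical flow is downward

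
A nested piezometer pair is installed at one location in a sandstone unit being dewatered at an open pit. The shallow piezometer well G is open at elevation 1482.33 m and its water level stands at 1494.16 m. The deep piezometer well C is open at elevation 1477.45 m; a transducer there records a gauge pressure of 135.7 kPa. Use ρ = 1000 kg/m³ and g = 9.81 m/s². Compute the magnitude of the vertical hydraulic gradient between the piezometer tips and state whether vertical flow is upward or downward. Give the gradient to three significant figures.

Total head at well G: h = 1494.16 m (water level in the standpipe).
Pressure head at well C: ψ = P/(ρg) = 135.7×1000 / (1000 × 9.81) = 13.83 m.
Total head at well C: h = z + ψ = 1477.45 + 13.83 = 1491.28 m.
Δh = h(well G) − h(well C) = 1494.16 − 1491.28 = 2.88 m.
Vertical separation Δz = 1482.33 − 1477.45 = 4.88 m.
|i_v| = |Δh| / Δz = 2.88 / 4.88 = 0.590.
Head is higher in the shallow piezometer, so vertical flow is downward (recharge condition).

|i_v| ≈ 0.590; vertical flow is downward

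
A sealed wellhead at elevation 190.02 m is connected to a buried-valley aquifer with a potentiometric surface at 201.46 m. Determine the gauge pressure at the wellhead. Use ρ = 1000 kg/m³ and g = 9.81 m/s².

Head above the cap: Δh = 201.46 − 190.02 = 11.44 m.
P = ρgΔh = 1000 × 9.81 × 11.44 = 112226 Pa ≈ 112 kPa.

P ≈ 112 kPa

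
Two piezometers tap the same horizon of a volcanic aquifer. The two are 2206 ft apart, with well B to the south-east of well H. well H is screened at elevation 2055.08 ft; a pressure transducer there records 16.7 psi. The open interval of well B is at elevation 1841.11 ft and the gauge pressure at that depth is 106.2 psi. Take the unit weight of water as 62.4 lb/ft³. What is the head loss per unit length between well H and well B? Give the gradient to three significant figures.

i ≈ 0.00337 ft/ft

Pressure head at well H: ψ = 144·P/γ = 144 × 16.7 / 62.4 = 38.54 ft.
Total head at well H: h = z + ψ = 2055.08 + 38.54 = 2093.62 ft.
Pressure head at well B: ψ = 144·P/γ = 144 × 106.2 / 62.4 = 245.08 ft.
Total head at well B: h = z + ψ = 1841.11 + 245.08 = 2086.19 ft.
Head difference: h(well H) − h(well B) = 2093.62 − 2086.19 = 7.43 ft.
Hydraulic gradient: i = |Δh| / L = 7.43 / 2206 = 0.00337.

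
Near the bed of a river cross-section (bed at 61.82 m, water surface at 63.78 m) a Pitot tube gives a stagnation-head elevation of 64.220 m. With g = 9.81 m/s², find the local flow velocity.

v ≈ 2.94 m/s

Near the bed, under hydrostatic conditions, the piezometric head (z + ψ) equals the free-surface elevation, 63.78 m.
Velocity head = total − piezometric = 64.220 − 63.78 = 0.440 m.
v = √(2g·h_v) = √(2 × 9.81 × 0.440) = 2.94 m/s.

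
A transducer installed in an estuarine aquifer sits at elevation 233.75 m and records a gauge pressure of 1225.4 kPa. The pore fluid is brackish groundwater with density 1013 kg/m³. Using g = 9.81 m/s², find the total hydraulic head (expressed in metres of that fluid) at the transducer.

h ≈ 357.06 m

ψ = P/(ρg) = 1225.4×1000 / (1013 × 9.81) = 123.31 m.
h = z + ψ = 233.75 + 123.31 = 357.06 m.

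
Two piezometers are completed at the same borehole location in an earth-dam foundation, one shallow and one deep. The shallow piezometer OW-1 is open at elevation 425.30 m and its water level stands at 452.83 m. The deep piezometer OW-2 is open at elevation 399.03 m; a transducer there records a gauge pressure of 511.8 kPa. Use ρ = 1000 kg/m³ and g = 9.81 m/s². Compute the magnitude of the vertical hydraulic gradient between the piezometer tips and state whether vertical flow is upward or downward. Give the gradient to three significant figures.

Total head at OW-1: h = 452.83 m (water level in the standpipe).
Pressure head at OW-2: ψ = P/(ρg) = 511.8×1000 / (1000 × 9.81) = 52.17 m.
Total head at OW-2: h = z + ψ = 399.03 + 52.17 = 451.20 m.
Δh = h(OW-1) − h(OW-2) = 452.83 − 451.20 = 1.63 m.
Vertical separation Δz = 425.30 − 399.03 = 26.27 m.
|i_v| = |Δh| / Δz = 1.63 / 26.27 = 0.0620.
Head is higher in the shallow piezometer, so vertical flow is downward (recharge condition).

|i_v| ≈ 0.0620; vertical flow is downward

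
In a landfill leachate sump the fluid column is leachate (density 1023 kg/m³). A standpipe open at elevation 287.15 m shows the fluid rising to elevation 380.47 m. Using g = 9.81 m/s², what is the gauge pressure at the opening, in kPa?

P ≈ 937 kPa

Pressure head ψ = h − z = 380.47 − 287.15 = 93.32 m.
P = ρgψ = 1023 × 9.81 × 93.32 = 936525 Pa ≈ 937 kPa.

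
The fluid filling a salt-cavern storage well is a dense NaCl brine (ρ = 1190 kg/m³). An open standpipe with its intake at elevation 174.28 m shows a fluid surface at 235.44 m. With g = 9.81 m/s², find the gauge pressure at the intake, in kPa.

P ≈ 714 kPa

Pressure head ψ = h − z = 235.44 − 174.28 = 61.16 m.
P = ρgψ = 1190 × 9.81 × 61.16 = 713976 Pa ≈ 714 kPa.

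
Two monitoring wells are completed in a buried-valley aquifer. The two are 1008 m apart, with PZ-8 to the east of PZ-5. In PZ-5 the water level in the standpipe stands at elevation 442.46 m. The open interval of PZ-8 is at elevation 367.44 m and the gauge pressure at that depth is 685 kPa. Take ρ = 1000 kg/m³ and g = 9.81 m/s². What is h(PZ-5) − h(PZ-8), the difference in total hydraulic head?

Δh ≈ 5.19 m

Total head at PZ-5: h = 442.46 m (water level in the piezometer is the total head).
Pressure head at PZ-8: ψ = P/(ρg) = 685×1000 / (1000 × 9.81) = 69.83 m.
Total head at PZ-8: h = z + ψ = 367.44 + 69.83 = 437.27 m.
Head difference: h(PZ-5) − h(PZ-8) = 442.46 − 437.27 = 5.19 m.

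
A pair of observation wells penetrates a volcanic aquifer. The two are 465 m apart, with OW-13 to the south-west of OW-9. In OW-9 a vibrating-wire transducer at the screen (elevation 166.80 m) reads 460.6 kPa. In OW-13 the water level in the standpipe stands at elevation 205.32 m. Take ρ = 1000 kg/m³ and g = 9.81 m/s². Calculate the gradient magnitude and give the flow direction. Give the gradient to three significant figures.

i ≈ 0.0181; groundwater flows toward the south-west

Pressure head at OW-9: ψ = P/(ρg) = 460.6×1000 / (1000 × 9.81) = 46.95 m.
Total head at OW-9: h = z + ψ = 166.80 + 46.95 = 213.75 m.
Total head at OW-13: h = 205.32 m (water level in the piezometer is the total head).
Head difference: h(OW-9) − h(OW-13) = 213.75 − 205.32 = 8.43 m.
Hydraulic gradient: i = |Δh| / L = 8.43 / 465 = 0.0181.
Flow is from higher to lower head: from OW-9 toward OW-13, i.e. toward the south-west.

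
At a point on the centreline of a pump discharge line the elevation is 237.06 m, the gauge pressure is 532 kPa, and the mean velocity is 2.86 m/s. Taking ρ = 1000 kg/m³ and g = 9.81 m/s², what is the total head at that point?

Pressure head ψ = P/(ρg) = 532×1000 / (1000 × 9.81) = 54.23 m.
Velocity head = v²/(2g) = 2.86² / (2 × 9.81) = 0.417 m.
h = z + ψ + v²/(2g) = 237.06 + 54.23 + 0.417 = 291.71 m.

h ≈ 291.71 m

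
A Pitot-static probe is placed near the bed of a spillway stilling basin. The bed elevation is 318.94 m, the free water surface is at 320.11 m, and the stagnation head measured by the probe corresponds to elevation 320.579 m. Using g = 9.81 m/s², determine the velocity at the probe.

Near the bed, under hydrostatic conditions, the piezometric head (z + ψ) equals the free-surface elevation, 320.11 m.
Velocity head = total − piezometric = 320.579 − 320.11 = 0.469 m.
v = √(2g·h_v) = √(2 × 9.81 × 0.469) = 3.03 m/s.

v ≈ 3.03 m/s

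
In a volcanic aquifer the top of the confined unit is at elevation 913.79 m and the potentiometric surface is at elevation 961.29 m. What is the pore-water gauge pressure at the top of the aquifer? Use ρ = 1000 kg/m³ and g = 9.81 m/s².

P ≈ 466 kPa

Pressure head at the aquifer top: ψ = h − z = 961.29 − 913.79 = 47.50 m.
P = ρgψ = 1000 × 9.81 × 47.50 = 465975 Pa ≈ 466 kPa.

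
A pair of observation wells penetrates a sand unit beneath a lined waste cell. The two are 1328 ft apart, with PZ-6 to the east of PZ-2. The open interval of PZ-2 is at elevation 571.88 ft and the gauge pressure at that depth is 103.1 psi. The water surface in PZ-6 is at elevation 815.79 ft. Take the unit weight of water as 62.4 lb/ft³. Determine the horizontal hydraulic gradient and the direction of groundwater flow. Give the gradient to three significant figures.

Pressure head at PZ-2: ψ = 144·P/γ = 144 × 103.1 / 62.4 = 237.92 ft.
Total head at PZ-2: h = z + ψ = 571.88 + 237.92 = 809.80 ft.
Total head at PZ-6: h = 815.79 ft (water level in the piezometer is the total head).
Head difference: h(PZ-2) − h(PZ-6) = 809.80 − 815.79 = -5.99 ft.
Hydraulic gradient: i = |Δh| / L = 5.99 / 1328 = 0.00451.
Flow is from higher to lower head: from PZ-6 toward PZ-2, i.e. toward the west.

i ≈ 0.00451; groundwater flows toward the west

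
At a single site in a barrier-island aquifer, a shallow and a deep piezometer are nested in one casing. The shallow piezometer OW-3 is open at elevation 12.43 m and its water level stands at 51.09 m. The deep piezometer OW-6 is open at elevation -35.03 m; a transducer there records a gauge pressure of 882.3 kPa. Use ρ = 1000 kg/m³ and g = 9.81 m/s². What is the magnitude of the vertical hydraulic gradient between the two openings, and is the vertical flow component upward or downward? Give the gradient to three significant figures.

Total head at OW-3: h = 51.09 m (water level in the standpipe).
Pressure head at OW-6: ψ = P/(ρg) = 882.3×1000 / (1000 × 9.81) = 89.94 m.
Total head at OW-6: h = z + ψ = -35.03 + 89.94 = 54.91 m.
Δh = h(OW-3) − h(OW-6) = 51.09 − 54.91 = -3.82 m.
Vertical separation Δz = 12.43 − (-35.03) = 47.46 m.
|i_v| = |Δh| / Δz = 3.82 / 47.46 = 0.0805.
Head is higher in the deep piezometer, so vertical flow is upward (discharge condition).

|i_v| ≈ 0.0805; vertical flow is upward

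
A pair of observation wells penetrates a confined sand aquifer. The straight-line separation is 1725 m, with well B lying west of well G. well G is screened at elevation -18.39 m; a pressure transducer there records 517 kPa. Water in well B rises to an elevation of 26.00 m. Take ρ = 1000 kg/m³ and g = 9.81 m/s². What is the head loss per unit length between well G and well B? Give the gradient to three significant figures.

Pressure head at well G: ψ = P/(ρg) = 517×1000 / (1000 × 9.81) = 52.70 m.
Total head at well G: h = z + ψ = -18.39 + 52.70 = 34.31 m.
Total head at well B: h = 26.00 m (water level in the piezometer is the total head).
Head difference: h(well G) − h(well B) = 34.31 − 26.00 = 8.31 m.
Hydraulic gradient: i = |Δh| / L = 8.31 / 1725 = 0.00482.

i ≈ 0.00482 m/m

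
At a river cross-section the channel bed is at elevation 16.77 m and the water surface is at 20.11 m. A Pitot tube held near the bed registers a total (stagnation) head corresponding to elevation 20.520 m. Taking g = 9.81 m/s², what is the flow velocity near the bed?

Near the bed, under hydrostatic conditions, the piezometric head (z + ψ) equals the free-surface elevation, 20.11 m.
Velocity head = total − piezometric = 20.520 − 20.11 = 0.410 m.
v = √(2g·h_v) = √(2 × 9.81 × 0.410) = 2.84 m/s.

v ≈ 2.84 m/s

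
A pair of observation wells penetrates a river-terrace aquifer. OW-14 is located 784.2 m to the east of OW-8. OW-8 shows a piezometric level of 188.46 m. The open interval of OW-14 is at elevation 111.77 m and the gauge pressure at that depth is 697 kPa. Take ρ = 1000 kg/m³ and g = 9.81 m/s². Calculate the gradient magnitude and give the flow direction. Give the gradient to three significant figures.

Total head at OW-8: h = 188.46 m (water level in the piezometer is the total head).
Pressure head at OW-14: ψ = P/(ρg) = 697×1000 / (1000 × 9.81) = 71.05 m.
Total head at OW-14: h = z + ψ = 111.77 + 71.05 = 182.82 m.
Head difference: h(OW-8) − h(OW-14) = 188.46 − 182.82 = 5.64 m.
Hydraulic gradient: i = |Δh| / L = 5.64 / 784.2 = 0.00719.
Flow is from higher to lower head: from OW-8 toward OW-14, i.e. toward the east.

i ≈ 0.00719; groundwater flows toward the east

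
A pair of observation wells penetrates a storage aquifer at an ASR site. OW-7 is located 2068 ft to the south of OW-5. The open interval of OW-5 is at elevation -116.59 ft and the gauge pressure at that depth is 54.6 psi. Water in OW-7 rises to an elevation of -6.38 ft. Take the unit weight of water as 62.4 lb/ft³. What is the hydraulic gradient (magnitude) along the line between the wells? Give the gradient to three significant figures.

i ≈ 0.00764

Pressure head at OW-5: ψ = 144·P/γ = 144 × 54.6 / 62.4 = 126.00 ft.
Total head at OW-5: h = z + ψ = -116.59 + 126.00 = 9.41 ft.
Total head at OW-7: h = -6.38 ft (water level in the piezometer is the total head).
Head difference: h(OW-5) − h(OW-7) = 9.41 − (-6.38) = 15.79 ft.
Hydraulic gradient: i = |Δh| / L = 15.79 / 2068 = 0.00764.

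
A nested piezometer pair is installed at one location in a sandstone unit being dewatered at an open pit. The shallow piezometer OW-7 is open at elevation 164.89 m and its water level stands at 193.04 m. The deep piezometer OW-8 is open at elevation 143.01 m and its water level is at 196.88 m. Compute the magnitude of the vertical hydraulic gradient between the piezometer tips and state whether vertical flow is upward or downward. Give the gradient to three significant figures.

|i_v| ≈ 0.176; vertical flow is upward

Total head at OW-7: h = 193.04 m (water level in the standpipe).
Total head at OW-8: h = 196.88 m.
Δh = h(OW-7) − h(OW-8) = 193.04 − 196.88 = -3.84 m.
Vertical separation Δz = 164.89 − 143.01 = 21.88 m.
|i_v| = |Δh| / Δz = 3.84 / 21.88 = 0.176.
Head is higher in the deep piezometer, so vertical flow is upward (discharge condition).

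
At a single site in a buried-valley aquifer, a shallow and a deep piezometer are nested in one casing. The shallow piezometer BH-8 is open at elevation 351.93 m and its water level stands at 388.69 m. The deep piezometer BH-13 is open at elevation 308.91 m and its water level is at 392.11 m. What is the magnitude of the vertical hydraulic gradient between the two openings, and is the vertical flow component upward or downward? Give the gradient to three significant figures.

Total head at BH-8: h = 388.69 m (water level in the standpipe).
Total head at BH-13: h = 392.11 m.
Δh = h(BH-8) − h(BH-13) = 388.69 − 392.11 = -3.42 m.
Vertical separation Δz = 351.93 − 308.91 = 43.02 m.
|i_v| = |Δh| / Δz = 3.42 / 43.02 = 0.0795.
Head is higher in the deep piezometer, so vertical flow is upward (discharge condition).

|i_v| ≈ 0.0795; vertical flow is upward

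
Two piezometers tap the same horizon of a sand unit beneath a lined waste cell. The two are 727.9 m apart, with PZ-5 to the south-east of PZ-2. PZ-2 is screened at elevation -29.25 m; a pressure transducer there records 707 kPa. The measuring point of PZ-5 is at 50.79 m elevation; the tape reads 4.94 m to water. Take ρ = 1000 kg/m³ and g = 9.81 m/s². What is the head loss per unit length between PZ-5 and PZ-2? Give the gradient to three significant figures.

i ≈ 0.00416 m/m

Pressure head at PZ-2: ψ = P/(ρg) = 707×1000 / (1000 × 9.81) = 72.07 m.
Total head at PZ-2: h = z + ψ = -29.25 + 72.07 = 42.82 m.
Total head at PZ-5: h = 50.79 − 4.94 = 45.85 m.
Head difference: h(PZ-2) − h(PZ-5) = 42.82 − 45.85 = -3.03 m.
Hydraulic gradient: i = |Δh| / L = 3.03 / 727.9 = 0.00416.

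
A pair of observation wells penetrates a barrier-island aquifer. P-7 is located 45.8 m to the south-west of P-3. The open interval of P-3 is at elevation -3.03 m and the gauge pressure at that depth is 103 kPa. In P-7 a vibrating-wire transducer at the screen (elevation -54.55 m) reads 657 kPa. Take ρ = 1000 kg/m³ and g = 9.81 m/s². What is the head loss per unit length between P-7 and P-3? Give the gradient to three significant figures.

i ≈ 0.108 m/m

Pressure head at P-3: ψ = P/(ρg) = 103×1000 / (1000 × 9.81) = 10.50 m.
Total head at P-3: h = z + ψ = -3.03 + 10.50 = 7.47 m.
Pressure head at P-7: ψ = P/(ρg) = 657×1000 / (1000 × 9.81) = 66.97 m.
Total head at P-7: h = z + ψ = -54.55 + 66.97 = 12.42 m.
Head difference: h(P-3) − h(P-7) = 7.47 − 12.42 = -4.95 m.
Hydraulic gradient: i = |Δh| / L = 4.95 / 45.8 = 0.108.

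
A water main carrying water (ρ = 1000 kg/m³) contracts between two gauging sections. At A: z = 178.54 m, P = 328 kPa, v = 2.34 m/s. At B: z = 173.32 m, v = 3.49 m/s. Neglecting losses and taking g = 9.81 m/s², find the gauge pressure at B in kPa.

Pressure head at A: ψ₁ = P₁/(ρg) = 328×1000 / (1000 × 9.81) = 33.44 m.
Velocity heads: v₁²/2g = 2.34²/19.62 = 0.279 m; v₂²/2g = 3.49²/19.62 = 0.621 m.
Total head H = z₁ + ψ₁ + v₁²/2g = 178.54 + 33.44 + 0.279 = 212.26 m.
ψ₂ = H − z₂ − v₂²/2g = 212.26 − 173.32 − 0.621 = 38.32 m.
P₂ = ρgψ₂ = 1000 × 9.81 × 38.32 ≈ 376 kPa.

P₂ ≈ 376 kPa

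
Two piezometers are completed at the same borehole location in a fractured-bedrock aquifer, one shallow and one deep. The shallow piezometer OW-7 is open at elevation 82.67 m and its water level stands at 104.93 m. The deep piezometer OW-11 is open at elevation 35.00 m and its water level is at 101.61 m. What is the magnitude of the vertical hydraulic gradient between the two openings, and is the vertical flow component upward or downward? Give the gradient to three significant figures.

Total head at OW-7: h = 104.93 m (water level in the standpipe).
Total head at OW-11: h = 101.61 m.
Δh = h(OW-7) − h(OW-11) = 104.93 − 101.61 = 3.32 m.
Vertical separation Δz = 82.67 − 35.00 = 47.67 m.
|i_v| = |Δh| / Δz = 3.32 / 47.67 = 0.0696.
Head is higher in the shallow piezometer, so vertical flow is downward (recharge condition).

|i_v| ≈ 0.0696; vertical flow is downward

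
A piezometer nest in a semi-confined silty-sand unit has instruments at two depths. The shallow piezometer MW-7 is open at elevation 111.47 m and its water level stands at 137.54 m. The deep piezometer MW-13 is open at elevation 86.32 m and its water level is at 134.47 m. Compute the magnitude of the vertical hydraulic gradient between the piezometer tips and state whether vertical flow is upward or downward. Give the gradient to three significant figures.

Total head at MW-7: h = 137.54 m (water level in the standpipe).
Total head at MW-13: h = 134.47 m.
Δh = h(MW-7) − h(MW-13) = 137.54 − 134.47 = 3.07 m.
Vertical separation Δz = 111.47 − 86.32 = 25.15 m.
|i_v| = |Δh| / Δz = 3.07 / 25.15 = 0.122.
Head is higher in the shallow piezometer, so vertical flow is downward (recharge condition).

|i_v| ≈ 0.122; vertical flow is downward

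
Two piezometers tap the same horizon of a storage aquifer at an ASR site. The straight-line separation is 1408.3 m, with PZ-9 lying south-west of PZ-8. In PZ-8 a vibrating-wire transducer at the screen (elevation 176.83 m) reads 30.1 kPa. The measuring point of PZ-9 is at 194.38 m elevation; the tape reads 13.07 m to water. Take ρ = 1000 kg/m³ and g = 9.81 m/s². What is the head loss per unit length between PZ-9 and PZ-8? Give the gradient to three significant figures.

i ≈ 0.00100 m/m

Pressure head at PZ-8: ψ = P/(ρg) = 30.1×1000 / (1000 × 9.81) = 3.07 m.
Total head at PZ-8: h = z + ψ = 176.83 + 3.07 = 179.90 m.
Total head at PZ-9: h = 194.38 − 13.07 = 181.31 m.
Head difference: h(PZ-8) − h(PZ-9) = 179.90 − 181.31 = -1.41 m.
Hydraulic gradient: i = |Δh| / L = 1.41 / 1408.3 = 0.00100.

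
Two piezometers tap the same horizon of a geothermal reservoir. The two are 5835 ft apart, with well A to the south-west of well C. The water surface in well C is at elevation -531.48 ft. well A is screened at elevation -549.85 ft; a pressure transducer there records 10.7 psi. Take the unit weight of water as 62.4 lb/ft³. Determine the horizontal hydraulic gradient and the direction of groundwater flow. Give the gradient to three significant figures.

Total head at well C: h = -531.48 ft (water level in the piezometer is the total head).
Pressure head at well A: ψ = 144·P/γ = 144 × 10.7 / 62.4 = 24.69 ft.
Total head at well A: h = z + ψ = -549.85 + 24.69 = -525.16 ft.
Head difference: h(well C) − h(well A) = -531.48 − (-525.16) = -6.32 ft.
Hydraulic gradient: i = |Δh| / L = 6.32 / 5835 = 0.00108.
Flow is from higher to lower head: from well A toward well C, i.e. toward the north-east.

i ≈ 0.00108; groundwater flows toward the north-east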